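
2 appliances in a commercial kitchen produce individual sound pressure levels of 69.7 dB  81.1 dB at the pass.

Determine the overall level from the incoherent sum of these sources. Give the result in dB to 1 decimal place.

Σ 10^(Lᵢ/10) = 1.382e+08.
Combined level = 10 log₁₀(1.382e+08) = 81.4 dB.

81.4 dB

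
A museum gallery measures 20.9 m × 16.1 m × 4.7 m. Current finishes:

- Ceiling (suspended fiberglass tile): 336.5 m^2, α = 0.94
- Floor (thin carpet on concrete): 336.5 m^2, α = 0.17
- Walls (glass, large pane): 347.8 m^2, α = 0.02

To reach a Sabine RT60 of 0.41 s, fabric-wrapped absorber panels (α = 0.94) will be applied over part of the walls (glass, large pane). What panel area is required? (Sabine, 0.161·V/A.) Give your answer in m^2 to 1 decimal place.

261.5

Summing Sᵢαᵢ: 316.310 + 57.205 + 6.956 → A₁ = 380.471 sabins.
Required A₂ = 0.161·1581.503/0.41 = 621.029 sabins.
ΔA needed = 621.029 − 380.471 = 240.558 sabins.
Each m^2 of panel replacing the walls (glass, large pane) adds (0.94 − 0.02) = 0.92 sabins.
Panel area = 240.558 / 0.92 = 261.5 m^2.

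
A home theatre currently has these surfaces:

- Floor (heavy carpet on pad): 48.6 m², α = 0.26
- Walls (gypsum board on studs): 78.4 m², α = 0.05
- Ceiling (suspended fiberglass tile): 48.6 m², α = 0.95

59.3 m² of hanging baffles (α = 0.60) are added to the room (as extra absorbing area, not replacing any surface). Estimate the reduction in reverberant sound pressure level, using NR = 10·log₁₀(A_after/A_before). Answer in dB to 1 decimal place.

Summing Sᵢαᵢ: 12.636 + 3.920 + 46.170 → A_before = 62.726 sabins.
Added absorption = 59.3 × 0.60 = 35.580 sabins.
New total A_after = 98.306 sabins.
Reduction = 10 log₁₀(A_after/A_before) = 10 log₁₀(1.5672) = 2.0 dB.

2.0 dB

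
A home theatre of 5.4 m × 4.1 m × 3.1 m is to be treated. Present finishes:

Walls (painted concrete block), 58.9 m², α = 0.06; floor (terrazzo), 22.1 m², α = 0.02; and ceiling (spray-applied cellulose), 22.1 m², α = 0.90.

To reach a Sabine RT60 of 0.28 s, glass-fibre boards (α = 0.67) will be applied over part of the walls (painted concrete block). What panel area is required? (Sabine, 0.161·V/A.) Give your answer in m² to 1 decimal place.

25.6

Summing Sᵢαᵢ: 3.534 + 0.442 + 19.890 → A₁ = 23.866 sabins.
V = 68.634 m³. Target absorption A₂ = 0.161 × 68.634 / 0.28 = 39.465 sabins.
Absorption to add: 39.465 − 23.866 = 15.599 sabins.
Each m² of panel replacing the walls (painted concrete block) adds (0.67 − 0.06) = 0.61 sabins.
Area = ΔA/Δα = 15.599/0.61 = 25.6 m².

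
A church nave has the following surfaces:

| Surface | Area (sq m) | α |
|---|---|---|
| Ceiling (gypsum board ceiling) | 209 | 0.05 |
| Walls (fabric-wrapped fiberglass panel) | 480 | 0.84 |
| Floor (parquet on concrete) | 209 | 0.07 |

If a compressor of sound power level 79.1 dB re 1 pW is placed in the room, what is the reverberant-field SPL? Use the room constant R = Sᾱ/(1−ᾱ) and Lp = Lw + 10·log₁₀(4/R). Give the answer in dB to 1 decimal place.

56.0 dB

A = 428.280 sabins; S = 898.0 sq m.
ᾱ = 0.4769, so room constant R = A/(1−ᾱ) = 818.734 sq m.
Lp = 79.1 + 10·log₁₀(4/818.734) = 79.1 + (-23.11) = 56.0 dB.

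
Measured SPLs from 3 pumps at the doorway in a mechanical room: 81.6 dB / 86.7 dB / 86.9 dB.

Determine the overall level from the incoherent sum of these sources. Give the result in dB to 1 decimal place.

90.4 dB

Σ 10^(Lᵢ/10) = 1.102e+09.
L_total = 10·log₁₀(1.102e+09) = 90.4 dB.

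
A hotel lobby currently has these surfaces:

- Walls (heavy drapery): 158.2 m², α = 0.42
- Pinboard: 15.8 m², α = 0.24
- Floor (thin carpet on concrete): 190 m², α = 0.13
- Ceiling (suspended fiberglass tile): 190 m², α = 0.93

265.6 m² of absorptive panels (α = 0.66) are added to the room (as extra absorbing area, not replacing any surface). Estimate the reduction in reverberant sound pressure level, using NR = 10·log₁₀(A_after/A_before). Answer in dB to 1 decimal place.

A_before = Σ Sᵢαᵢ = 158.2×0.42 + 15.8×0.24 + 190×0.13 + 190×0.93 = 271.636 sabins.
Treatment contributes 265.6·0.66 = 175.296 sabins.
A_after = 271.636 + 175.296 = 446.932 sabins.
NR = 10·log₁₀(446.932/271.636) = 2.2 dB.

2.2 dB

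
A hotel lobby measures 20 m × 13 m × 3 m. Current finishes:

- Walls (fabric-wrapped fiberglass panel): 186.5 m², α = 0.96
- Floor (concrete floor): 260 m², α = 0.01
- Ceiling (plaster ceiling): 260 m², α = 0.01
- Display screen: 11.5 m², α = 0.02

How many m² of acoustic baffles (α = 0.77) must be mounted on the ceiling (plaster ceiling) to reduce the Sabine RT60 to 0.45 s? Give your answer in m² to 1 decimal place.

Summing Sᵢαᵢ: 179.040 + 2.600 + 2.600 + 0.230 → A₁ = 184.470 sabins.
Required A₂ = 0.161·780/0.45 = 279.067 sabins.
ΔA needed = 279.067 − 184.470 = 94.597 sabins.
Each m² of panel replacing the ceiling (plaster ceiling) adds (0.77 − 0.01) = 0.76 sabins.
Panel area = 94.597 / 0.76 = 124.5 m².

124.5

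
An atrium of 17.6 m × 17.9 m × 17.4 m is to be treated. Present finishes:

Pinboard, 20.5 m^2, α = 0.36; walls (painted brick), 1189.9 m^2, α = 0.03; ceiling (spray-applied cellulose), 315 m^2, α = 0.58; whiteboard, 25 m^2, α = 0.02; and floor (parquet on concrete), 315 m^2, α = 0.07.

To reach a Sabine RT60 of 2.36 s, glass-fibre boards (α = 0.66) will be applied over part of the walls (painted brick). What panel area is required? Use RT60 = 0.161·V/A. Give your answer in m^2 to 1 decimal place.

A₁ = Σ Sᵢαᵢ = 20.5*0.36 + 1189.9*0.03 + 315*0.58 + 25*0.02 + 315*0.07 = 248.327 sabins.
V = 5481.696 m³. Target absorption A₂ = 0.161 × 5481.696 / 2.36 = 373.963 sabins.
ΔA needed = 373.963 − 248.327 = 125.636 sabins.
Each m^2 of panel replacing the walls (painted brick) adds (0.66 − 0.03) = 0.63 sabins.
Panel area = 125.636 / 0.63 = 199.4 m^2.

199.4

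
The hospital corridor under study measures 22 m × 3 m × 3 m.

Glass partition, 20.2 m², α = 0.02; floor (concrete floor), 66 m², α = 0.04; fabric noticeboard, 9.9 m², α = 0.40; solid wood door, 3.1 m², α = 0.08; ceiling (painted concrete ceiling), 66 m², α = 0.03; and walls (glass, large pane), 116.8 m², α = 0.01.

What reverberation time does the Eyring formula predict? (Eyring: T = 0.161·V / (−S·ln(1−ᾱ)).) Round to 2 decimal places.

Total surface area S = 20.2 + 66 + 9.9 + 3.1 + 66 + 116.8 = 282.0 m².
Σ(Sᵢαᵢ) = 20.2·0.02 + 66·0.04 + 9.9·0.40 + 3.1·0.08 + 66·0.03 + 116.8·0.01 = 10.400.
ᾱ = 10.400 / 282.0 = 0.0369.
Eyring denominator: −S ln(1−ᾱ) = 10.603.
V = 22 × 3 × 3 = 198 m³.
RT60 = 0.161 × 198 / 10.603 = 3.01 s.

3.01 seconds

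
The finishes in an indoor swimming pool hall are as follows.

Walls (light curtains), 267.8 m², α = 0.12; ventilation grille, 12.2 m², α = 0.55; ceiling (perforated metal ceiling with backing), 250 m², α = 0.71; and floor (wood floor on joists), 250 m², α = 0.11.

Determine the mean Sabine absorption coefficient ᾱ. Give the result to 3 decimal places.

Total surface area S = 780.0 m².
Weighted sum Σ Sα = 243.846.
ᾱ = 243.846 / 780.0 = 0.313.

0.313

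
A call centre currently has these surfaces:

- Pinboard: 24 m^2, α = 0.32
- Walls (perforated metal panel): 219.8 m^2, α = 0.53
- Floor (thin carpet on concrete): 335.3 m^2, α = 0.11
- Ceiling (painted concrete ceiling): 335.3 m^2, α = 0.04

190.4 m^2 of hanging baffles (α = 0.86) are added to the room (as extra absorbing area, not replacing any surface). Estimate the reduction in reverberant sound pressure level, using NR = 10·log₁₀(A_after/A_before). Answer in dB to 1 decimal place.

Summing Sᵢαᵢ: 7.680 + 116.494 + 36.883 + 13.412 → A_before = 174.469 sabins.
Treatment contributes 190.4·0.86 = 163.744 sabins.
New total A_after = 338.213 sabins.
Reduction = 10 log₁₀(A_after/A_before) = 10 log₁₀(1.9385) = 2.9 dB.

2.9 dB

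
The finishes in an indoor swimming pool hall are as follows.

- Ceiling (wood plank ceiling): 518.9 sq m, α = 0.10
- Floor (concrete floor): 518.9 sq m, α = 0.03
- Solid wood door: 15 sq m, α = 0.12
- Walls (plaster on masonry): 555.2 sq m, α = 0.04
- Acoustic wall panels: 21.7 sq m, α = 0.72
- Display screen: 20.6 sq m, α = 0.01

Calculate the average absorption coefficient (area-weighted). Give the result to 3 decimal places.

Total surface area S = 1650.3 sq m.
Weighted sum Σ Sα = 107.295.
ᾱ = A/S = 0.065.

0.065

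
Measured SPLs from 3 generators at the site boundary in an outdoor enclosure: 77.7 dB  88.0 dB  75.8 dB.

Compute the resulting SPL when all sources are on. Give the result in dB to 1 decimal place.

88.6 dB

Sum in the linear (power) domain: Σ 10^(Lᵢ/10) = 10^(77.7/10) + 10^(88.0/10) + 10^(75.8/10) = 7.279e+08.
Combined level = 10 log₁₀(7.279e+08) = 88.6 dB.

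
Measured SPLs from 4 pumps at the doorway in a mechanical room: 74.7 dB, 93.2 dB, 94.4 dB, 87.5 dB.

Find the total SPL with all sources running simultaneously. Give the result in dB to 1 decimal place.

Converting to relative power and adding: 10^(74.7/10) + 10^(93.2/10) + 10^(94.4/10) + 10^(87.5/10) = 5.435e+09.
Combined level = 10 log₁₀(5.435e+09) = 97.4 dB.

97.4 dB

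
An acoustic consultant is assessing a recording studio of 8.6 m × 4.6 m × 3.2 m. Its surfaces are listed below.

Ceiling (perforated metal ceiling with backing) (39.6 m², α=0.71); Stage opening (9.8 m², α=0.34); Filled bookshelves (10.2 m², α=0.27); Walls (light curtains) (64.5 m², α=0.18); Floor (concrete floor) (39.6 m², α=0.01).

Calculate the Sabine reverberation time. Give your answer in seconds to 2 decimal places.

0.44 sec

Equivalent absorption area: A = 39.6×0.71 + 9.8×0.34 + 10.2×0.27 + 64.5×0.18 + 39.6×0.01 = 46.208 m².
Room volume: 126.592 m³.
Sabine: RT60 = 0.161 × 126.592 / 46.208 = 0.44 s.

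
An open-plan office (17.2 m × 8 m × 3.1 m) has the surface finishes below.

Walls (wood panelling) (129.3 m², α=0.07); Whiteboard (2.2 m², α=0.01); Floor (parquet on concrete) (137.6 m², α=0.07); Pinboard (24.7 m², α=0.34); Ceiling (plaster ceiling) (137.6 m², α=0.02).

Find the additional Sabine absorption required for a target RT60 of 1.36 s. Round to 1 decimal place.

20.6 sabins

Summing Sᵢαᵢ: 9.051 + 0.022 + 9.632 + 8.398 + 2.752 → A₁ = 29.855 sabins.
V = 426.56 m³. Required absorption A₂ = 0.161 × 426.56 / 1.36 = 50.497 sabins.
ΔA = A₂ − A₁ = 50.497 − 29.855 = 20.6 sabins.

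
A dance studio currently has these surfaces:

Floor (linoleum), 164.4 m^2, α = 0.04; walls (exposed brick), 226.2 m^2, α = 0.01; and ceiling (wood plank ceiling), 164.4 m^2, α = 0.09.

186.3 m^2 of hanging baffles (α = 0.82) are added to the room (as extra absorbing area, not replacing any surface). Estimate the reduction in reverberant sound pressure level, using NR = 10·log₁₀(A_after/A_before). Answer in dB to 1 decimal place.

A_before = Σ Sᵢαᵢ = 164.4*0.04 + 226.2*0.01 + 164.4*0.09 = 23.634 sabins.
Added absorption = 186.3 × 0.82 = 152.766 sabins.
A_after = 23.634 + 152.766 = 176.400 sabins.
NR = 10·log₁₀(176.400/23.634) = 8.7 dB.

8.7 dB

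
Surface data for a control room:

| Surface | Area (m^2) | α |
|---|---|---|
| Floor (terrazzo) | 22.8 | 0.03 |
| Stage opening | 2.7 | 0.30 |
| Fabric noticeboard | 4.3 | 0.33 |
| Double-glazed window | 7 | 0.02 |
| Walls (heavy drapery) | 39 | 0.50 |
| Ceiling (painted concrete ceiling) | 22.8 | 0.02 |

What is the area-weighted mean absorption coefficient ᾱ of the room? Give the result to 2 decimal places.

Total surface area S = 98.6 m^2.
Σ(Sᵢαᵢ) = 22.8*0.03 + 2.7*0.30 + 4.3*0.33 + 7*0.02 + 39*0.50 + 22.8*0.02 = 23.009.
ᾱ = A/S = 0.23.

0.23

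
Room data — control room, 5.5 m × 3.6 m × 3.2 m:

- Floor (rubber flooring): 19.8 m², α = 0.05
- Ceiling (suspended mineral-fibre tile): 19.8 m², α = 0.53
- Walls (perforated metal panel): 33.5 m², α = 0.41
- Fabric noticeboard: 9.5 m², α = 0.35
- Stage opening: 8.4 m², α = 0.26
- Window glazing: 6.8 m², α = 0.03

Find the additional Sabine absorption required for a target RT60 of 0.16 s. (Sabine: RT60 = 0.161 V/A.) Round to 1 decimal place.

32.8 sabins

Equivalent absorption area: A₁ = 19.8·0.05 + 19.8·0.53 + 33.5·0.41 + 9.5·0.35 + 8.4·0.26 + 6.8·0.03 = 30.932 m².
For T = 0.16 s, need A₂ = 0.161·V/T = 0.161·63.36/0.16 = 63.756 sabins.
ΔA = A₂ − A₁ = 63.756 − 30.932 = 32.8 sabins.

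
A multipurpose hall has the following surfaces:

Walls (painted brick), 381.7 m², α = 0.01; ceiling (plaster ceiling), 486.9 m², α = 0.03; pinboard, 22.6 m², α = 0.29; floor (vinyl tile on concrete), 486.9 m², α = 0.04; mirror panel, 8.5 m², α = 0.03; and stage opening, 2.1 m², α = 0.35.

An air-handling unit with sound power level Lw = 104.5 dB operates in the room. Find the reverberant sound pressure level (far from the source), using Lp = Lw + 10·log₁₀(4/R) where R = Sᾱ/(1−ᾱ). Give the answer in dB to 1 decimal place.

Σ(Sᵢαᵢ) = 381.7×0.01 + 486.9×0.03 + 22.6×0.29 + 486.9×0.04 + 8.5×0.03 + 2.1×0.35 = 45.444; total area S = 1388.7 m².
ᾱ = 0.0327, so room constant R = A/(1−ᾱ) = 46.980 m².
Lp = 104.5 + 10·log₁₀(4/46.980) = 104.5 + (-10.70) = 93.8 dB.

93.8 dB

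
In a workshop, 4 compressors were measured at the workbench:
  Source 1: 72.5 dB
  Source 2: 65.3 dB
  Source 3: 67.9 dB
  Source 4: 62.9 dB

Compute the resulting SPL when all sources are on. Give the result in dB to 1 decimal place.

74.7 dB

Σ 10^(Lᵢ/10) = 2.929e+07.
L_total = 10·log₁₀(2.929e+07) = 74.7 dB.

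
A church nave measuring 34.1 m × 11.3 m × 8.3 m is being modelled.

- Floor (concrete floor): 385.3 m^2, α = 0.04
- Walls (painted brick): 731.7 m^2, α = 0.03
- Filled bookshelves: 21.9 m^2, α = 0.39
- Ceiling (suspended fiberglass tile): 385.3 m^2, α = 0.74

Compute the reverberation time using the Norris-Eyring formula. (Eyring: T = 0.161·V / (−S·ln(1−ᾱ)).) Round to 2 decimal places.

1.38 sec

S = Σ Sᵢ = 1524.2 m^2.
Σ(Sᵢαᵢ) = 385.3·0.04 + 731.7·0.03 + 21.9·0.39 + 385.3·0.74 = 331.026.
Mean coefficient ᾱ = A/S = 0.2172.
Eyring denominator: −S ln(1−ᾱ) = 373.243.
V = 34.1 × 11.3 × 8.3 = 3198.239 m³.
RT60 = 0.161 × 3198.239 / 373.243 = 1.38 s.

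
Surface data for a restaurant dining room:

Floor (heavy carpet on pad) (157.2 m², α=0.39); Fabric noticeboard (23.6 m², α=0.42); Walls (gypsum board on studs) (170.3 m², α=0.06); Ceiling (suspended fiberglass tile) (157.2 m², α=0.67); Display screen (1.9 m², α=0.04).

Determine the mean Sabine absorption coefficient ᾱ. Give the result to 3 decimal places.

0.366

Total surface area S = 510.2 m².
A = 157.2·0.39 + 23.6·0.42 + 170.3·0.06 + 157.2·0.67 + 1.9·0.04 = 186.838 sabins.
ᾱ = A/S = 0.366.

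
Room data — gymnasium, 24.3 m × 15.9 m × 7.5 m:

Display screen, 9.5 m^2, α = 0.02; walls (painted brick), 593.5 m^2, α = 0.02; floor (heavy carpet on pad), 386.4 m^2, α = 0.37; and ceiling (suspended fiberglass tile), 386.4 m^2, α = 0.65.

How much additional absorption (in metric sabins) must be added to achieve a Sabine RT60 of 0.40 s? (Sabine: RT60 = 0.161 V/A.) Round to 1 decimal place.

Summing Sᵢαᵢ: 0.190 + 11.870 + 142.968 + 251.160 → A₁ = 406.188 sabins.
V = 2897.775 m³. Required absorption A₂ = 0.161 × 2897.775 / 0.40 = 1166.354 sabins.
Additional absorption ΔA = 1166.354 − 406.188 = 760.2 sabins.

760.2 sabins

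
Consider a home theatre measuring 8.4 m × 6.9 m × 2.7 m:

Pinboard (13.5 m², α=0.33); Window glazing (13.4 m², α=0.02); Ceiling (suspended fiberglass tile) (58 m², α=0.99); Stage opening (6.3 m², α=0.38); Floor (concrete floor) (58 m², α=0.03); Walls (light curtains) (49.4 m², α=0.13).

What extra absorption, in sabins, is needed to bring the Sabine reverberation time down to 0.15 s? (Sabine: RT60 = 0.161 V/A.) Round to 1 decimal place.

95.3 sabins

A₁ = Σ Sᵢαᵢ = 13.5×0.33 + 13.4×0.02 + 58×0.99 + 6.3×0.38 + 58×0.03 + 49.4×0.13 = 72.699 sabins.
V = 156.492 m³. Required absorption A₂ = 0.161 × 156.492 / 0.15 = 167.968 sabins.
Shortfall: 167.968 − 72.699 = 95.3 sabins.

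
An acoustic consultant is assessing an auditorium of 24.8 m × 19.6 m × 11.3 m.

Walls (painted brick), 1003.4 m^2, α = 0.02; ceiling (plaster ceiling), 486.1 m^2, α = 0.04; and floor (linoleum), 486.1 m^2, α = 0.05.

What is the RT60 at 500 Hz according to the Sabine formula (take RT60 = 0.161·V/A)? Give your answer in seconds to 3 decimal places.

13.857 seconds

Summing Sᵢαᵢ: 20.068 + 19.444 + 24.305 → A = 63.817 sabins.
V = 24.8·19.6·11.3 = 5492.704 m³.
T = 0.161 V/A = 0.161·5492.704/63.817 = 13.857 s.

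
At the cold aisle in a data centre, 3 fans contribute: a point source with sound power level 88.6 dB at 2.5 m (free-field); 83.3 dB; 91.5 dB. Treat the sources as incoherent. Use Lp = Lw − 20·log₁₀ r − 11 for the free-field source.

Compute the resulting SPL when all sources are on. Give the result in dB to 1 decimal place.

Source at 2.5 m: Lp = 88.6 − 20·log₁₀(2.5) − 11 = 69.6 dB.
Sum in the linear (power) domain: Σ 10^(Lᵢ/10) = 10^(69.6/10) + 10^(83.3/10) + 10^(91.5/10) = 1.635e+09.
L_total = 10·log₁₀(1.635e+09) = 92.1 dB.

92.1 dB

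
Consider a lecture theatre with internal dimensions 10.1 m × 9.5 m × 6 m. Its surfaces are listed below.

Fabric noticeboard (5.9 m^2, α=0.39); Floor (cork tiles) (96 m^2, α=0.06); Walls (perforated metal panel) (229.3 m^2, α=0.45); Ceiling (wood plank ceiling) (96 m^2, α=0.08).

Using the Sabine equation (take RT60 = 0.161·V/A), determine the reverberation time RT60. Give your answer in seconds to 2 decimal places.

0.78 seconds

Summing Sᵢαᵢ: 2.301 + 5.760 + 103.185 + 7.680 → A = 118.926 sabins.
V = 10.1·9.5·6 = 575.7 m³.
RT60 = 0.161 · V / A = 0.161 × 575.7 / 118.926 = 0.78 s.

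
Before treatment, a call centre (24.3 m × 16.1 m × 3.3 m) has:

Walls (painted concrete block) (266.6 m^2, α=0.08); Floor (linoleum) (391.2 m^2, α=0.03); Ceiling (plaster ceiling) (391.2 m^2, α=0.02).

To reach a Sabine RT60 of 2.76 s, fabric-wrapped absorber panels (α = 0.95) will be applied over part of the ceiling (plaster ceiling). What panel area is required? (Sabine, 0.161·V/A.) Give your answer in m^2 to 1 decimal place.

37.0

Summing Sᵢαᵢ: 21.328 + 11.736 + 7.824 → A₁ = 40.888 sabins.
V = 1291.059 m³. Target absorption A₂ = 0.161 × 1291.059 / 2.76 = 75.312 sabins.
Absorption to add: 75.312 − 40.888 = 34.424 sabins.
Net gain per m^2: Δα = 0.95 − 0.02 = 0.93.
Area = ΔA/Δα = 34.424/0.93 = 37.0 m^2.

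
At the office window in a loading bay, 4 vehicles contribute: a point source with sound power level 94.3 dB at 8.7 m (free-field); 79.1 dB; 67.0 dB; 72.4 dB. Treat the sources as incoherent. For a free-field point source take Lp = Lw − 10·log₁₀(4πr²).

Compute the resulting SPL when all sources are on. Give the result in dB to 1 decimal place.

80.3 dB

Source at 8.7 m: Lp = 94.3 − 10·log₁₀(4π·8.7²) = 94.3 − 10·log₁₀(951.149) = 64.5 dB.
Σ 10^(Lᵢ/10) = 1.065e+08.
Combined level = 10 log₁₀(1.065e+08) = 80.3 dB.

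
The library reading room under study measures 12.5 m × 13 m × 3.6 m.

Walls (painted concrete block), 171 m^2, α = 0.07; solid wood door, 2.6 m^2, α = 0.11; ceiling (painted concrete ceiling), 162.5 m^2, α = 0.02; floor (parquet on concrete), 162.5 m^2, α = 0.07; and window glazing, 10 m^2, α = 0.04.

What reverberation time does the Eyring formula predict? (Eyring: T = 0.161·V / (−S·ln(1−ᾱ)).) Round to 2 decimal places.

S = Σ Sᵢ = 508.6 m^2.
Σ(Sᵢαᵢ) = 171×0.07 + 2.6×0.11 + 162.5×0.02 + 162.5×0.07 + 10×0.04 = 27.281.
Mean coefficient ᾱ = A/S = 0.0536.
−S·ln(1−ᾱ) = −508.6 × ln(1 − 0.0536) = 28.019.
V = 12.5 × 13 × 3.6 = 585 m³.
T = 0.161·V/[−S·ln(1−ᾱ)] = 0.161·585/28.019 = 3.36 s.

3.36 s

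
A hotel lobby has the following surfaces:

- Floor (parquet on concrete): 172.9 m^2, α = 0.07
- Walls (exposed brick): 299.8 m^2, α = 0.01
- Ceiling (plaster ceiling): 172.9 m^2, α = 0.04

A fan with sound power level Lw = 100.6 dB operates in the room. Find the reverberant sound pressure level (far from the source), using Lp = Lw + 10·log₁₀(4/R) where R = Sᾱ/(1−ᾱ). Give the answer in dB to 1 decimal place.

93.0 dB

A = 22.017 sabins; S = 645.6 m^2.
ᾱ = 22.017/645.6 = 0.0341; R = Sᾱ/(1−ᾱ) = 22.017/(1−0.0341) = 22.794 m^2.
Lp = 100.6 + 10·log₁₀(4/22.794) = 100.6 + (-7.56) = 93.0 dB.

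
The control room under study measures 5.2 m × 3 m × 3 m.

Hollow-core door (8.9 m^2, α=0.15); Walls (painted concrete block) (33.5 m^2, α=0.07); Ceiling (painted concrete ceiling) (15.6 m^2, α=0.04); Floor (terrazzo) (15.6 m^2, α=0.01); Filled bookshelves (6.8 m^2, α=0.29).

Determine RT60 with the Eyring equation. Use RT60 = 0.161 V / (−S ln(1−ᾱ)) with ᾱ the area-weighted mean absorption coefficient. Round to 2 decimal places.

1.12 s

Total surface area S = 8.9 + 33.5 + 15.6 + 15.6 + 6.8 = 80.4 m^2.
Absorption A = 8.9·0.15 + 33.5·0.07 + 15.6·0.04 + 15.6·0.01 + 6.8·0.29 = 6.432 sabins.
ᾱ = 6.432 / 80.4 = 0.0800.
−S·ln(1−ᾱ) = −80.4 × ln(1 − 0.0800) = 6.704.
V = 5.2 × 3 × 3 = 46.8 m³.
RT60 = 0.161 × 46.8 / 6.704 = 1.12 s.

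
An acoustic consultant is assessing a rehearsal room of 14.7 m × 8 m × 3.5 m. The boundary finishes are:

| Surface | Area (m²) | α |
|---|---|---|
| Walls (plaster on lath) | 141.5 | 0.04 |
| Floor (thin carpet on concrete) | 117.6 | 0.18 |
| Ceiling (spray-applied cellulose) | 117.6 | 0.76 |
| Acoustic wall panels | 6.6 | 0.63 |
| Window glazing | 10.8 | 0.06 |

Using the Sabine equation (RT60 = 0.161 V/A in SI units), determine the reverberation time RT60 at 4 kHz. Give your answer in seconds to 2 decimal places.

0.55 seconds

Summing Sᵢαᵢ: 5.660 + 21.168 + 89.376 + 4.158 + 0.648 → A = 121.010 sabins.
V = 14.7·8·3.5 = 411.6 m³.
Sabine: RT60 = 0.161 × 411.6 / 121.010 = 0.55 s.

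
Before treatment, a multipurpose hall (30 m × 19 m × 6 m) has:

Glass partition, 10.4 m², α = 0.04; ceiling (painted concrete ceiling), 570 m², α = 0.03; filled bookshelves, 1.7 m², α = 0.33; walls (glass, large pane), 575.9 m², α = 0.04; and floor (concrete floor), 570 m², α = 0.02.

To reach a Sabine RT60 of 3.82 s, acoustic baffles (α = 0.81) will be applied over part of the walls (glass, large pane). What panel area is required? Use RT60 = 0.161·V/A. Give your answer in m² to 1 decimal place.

Total absorption A₁ = 10.4×0.04 + 570×0.03 + 1.7×0.33 + 575.9×0.04 + 570×0.02
  = 0.416 + 17.100 + 0.561 + 23.036 + 11.400 = 52.513 m² sabins.
Required A₂ = 0.161·3420/3.82 = 144.141 sabins.
ΔA needed = 144.141 − 52.513 = 91.628 sabins.
Net gain per m²: Δα = 0.81 − 0.04 = 0.77.
Area = ΔA/Δα = 91.628/0.77 = 119.0 m².

119.0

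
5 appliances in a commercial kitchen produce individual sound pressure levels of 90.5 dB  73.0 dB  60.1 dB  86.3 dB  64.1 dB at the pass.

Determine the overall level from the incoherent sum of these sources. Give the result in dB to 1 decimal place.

Converting to relative power and adding: 10^(90.5/10) + 10^(73.0/10) + 10^(60.1/10) + 10^(86.3/10) + 10^(64.1/10) = 1.572e+09.
Combined level = 10 log₁₀(1.572e+09) = 92.0 dB.

92.0 dB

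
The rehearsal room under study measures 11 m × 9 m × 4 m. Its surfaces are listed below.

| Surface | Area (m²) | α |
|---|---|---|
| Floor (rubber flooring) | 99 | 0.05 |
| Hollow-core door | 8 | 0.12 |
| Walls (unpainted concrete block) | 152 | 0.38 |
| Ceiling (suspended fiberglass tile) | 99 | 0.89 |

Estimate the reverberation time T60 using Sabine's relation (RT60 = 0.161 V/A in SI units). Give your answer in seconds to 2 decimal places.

0.42 s

Total absorption A = 99·0.05 + 8·0.12 + 152·0.38 + 99·0.89
  = 4.950 + 0.960 + 57.760 + 88.110 = 151.780 m² sabins.
V = 11·9·4 = 396 m³.
Sabine: RT60 = 0.161 × 396 / 151.780 = 0.42 s.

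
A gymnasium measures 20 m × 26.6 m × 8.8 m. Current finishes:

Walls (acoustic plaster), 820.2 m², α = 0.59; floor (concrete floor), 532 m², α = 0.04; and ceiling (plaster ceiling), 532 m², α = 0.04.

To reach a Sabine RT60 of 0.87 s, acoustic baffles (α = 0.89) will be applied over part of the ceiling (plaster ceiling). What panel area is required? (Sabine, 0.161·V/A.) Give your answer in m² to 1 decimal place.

399.9

Total absorption A₁ = 820.2*0.59 + 532*0.04 + 532*0.04
  = 483.918 + 21.280 + 21.280 = 526.478 m² sabins.
V = 4681.6 m³. Target absorption A₂ = 0.161 × 4681.6 / 0.87 = 866.365 sabins.
ΔA needed = 866.365 − 526.478 = 339.887 sabins.
Net gain per m²: Δα = 0.89 − 0.04 = 0.85.
Area = ΔA/Δα = 339.887/0.85 = 399.9 m².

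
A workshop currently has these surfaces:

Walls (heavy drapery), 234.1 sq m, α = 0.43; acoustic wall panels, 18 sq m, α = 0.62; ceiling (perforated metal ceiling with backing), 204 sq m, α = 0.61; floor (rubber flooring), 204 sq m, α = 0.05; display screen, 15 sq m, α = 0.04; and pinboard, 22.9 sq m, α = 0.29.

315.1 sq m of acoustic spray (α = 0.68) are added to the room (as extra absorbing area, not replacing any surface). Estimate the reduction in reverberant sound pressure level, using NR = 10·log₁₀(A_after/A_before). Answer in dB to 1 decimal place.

Summing Sᵢαᵢ: 100.663 + 11.160 + 124.440 + 10.200 + 0.600 + 6.641 → A_before = 253.704 sabins.
Added absorption = 315.1 × 0.68 = 214.268 sabins.
New total A_after = 467.972 sabins.
Reduction = 10 log₁₀(A_after/A_before) = 10 log₁₀(1.8446) = 2.7 dB.

2.7 dB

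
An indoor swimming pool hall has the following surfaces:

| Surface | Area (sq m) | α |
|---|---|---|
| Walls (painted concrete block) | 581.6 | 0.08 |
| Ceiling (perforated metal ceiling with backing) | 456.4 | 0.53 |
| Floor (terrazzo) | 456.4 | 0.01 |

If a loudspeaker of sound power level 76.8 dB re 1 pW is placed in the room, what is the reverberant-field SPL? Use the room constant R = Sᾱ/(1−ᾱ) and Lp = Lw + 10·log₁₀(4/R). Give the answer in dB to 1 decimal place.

57.2 dB

A = 292.984 sabins; S = 1494.4 sq m.
ᾱ = 0.1961, so room constant R = A/(1−ᾱ) = 364.453 sq m.
Lp = Lw + 10 log₁₀(4/R) = 76.8 -19.60 = 57.2 dB.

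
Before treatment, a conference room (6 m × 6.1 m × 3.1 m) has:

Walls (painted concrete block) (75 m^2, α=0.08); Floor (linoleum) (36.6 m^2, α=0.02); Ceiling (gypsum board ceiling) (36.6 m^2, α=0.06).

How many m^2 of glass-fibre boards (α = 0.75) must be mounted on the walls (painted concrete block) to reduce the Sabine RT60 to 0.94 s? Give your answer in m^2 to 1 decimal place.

A₁ = Σ Sᵢαᵢ = 75*0.08 + 36.6*0.02 + 36.6*0.06 = 8.928 sabins.
Required A₂ = 0.161·113.46/0.94 = 19.433 sabins.
Absorption to add: 19.433 − 8.928 = 10.505 sabins.
Net gain per m^2: Δα = 0.75 − 0.08 = 0.67.
Area = ΔA/Δα = 10.505/0.67 = 15.7 m^2.

15.7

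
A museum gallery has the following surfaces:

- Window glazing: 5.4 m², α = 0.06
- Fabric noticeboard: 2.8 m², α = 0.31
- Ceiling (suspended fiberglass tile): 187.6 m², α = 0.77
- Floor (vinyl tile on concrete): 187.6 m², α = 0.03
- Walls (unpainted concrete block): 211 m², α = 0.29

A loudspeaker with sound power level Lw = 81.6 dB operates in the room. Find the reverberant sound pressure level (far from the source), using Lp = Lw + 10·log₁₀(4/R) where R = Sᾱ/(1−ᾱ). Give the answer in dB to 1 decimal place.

62.4 dB

Σ(Sᵢαᵢ) = 5.4×0.06 + 2.8×0.31 + 187.6×0.77 + 187.6×0.03 + 211×0.29 = 212.462; total area S = 594.4 m².
ᾱ = 0.3574, so room constant R = A/(1−ᾱ) = 330.629 m².
Lp = Lw + 10 log₁₀(4/R) = 81.6 -19.17 = 62.4 dB.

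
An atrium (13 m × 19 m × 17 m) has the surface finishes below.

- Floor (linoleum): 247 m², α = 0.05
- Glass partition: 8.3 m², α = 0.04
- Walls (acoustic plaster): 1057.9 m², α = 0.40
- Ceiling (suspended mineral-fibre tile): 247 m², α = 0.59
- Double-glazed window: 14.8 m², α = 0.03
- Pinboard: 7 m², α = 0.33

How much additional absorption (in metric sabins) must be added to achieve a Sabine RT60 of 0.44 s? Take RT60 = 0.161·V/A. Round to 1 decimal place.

A₁ = Σ Sᵢαᵢ = 247*0.05 + 8.3*0.04 + 1057.9*0.40 + 247*0.59 + 14.8*0.03 + 7*0.33 = 584.326 sabins.
V = 4199 m³. Required absorption A₂ = 0.161 × 4199 / 0.44 = 1536.452 sabins.
Additional absorption ΔA = 1536.452 − 584.326 = 952.1 sabins.

952.1 sabins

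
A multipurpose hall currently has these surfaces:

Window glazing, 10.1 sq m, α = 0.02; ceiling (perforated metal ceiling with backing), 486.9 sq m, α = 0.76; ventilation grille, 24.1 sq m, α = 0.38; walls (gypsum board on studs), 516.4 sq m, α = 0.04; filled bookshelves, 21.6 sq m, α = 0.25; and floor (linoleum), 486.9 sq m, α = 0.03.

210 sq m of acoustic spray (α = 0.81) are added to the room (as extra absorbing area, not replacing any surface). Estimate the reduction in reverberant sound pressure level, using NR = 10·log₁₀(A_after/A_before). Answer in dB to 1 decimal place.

1.5 dB

Equivalent absorption area: A_before = 10.1·0.02 + 486.9·0.76 + 24.1·0.38 + 516.4·0.04 + 21.6·0.25 + 486.9·0.03 = 420.067 sq m.
Treatment contributes 210·0.81 = 170.100 sabins.
A_after = 420.067 + 170.100 = 590.167 sabins.
NR = 10·log₁₀(590.167/420.067) = 1.5 dB.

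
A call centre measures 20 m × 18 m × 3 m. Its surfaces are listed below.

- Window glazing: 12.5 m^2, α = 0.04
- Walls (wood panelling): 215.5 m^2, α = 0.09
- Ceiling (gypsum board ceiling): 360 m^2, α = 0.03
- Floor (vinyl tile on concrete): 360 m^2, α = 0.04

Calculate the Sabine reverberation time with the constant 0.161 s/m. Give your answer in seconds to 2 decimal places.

A = Σ Sᵢαᵢ = 12.5×0.04 + 215.5×0.09 + 360×0.03 + 360×0.04 = 45.095 sabins.
V = 20·18·3 = 1080 m³.
Sabine: RT60 = 0.161 × 1080 / 45.095 = 3.86 s.

3.86 sec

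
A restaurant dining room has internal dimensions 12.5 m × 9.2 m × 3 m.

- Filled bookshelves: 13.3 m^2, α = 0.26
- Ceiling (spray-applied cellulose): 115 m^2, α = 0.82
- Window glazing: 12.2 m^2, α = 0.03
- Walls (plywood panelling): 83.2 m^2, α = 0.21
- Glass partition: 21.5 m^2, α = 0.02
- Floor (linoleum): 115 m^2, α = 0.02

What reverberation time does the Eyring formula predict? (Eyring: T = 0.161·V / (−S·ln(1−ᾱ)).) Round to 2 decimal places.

0.39 seconds

S = Σ Sᵢ = 360.2 m^2.
Absorption A = 13.3×0.26 + 115×0.82 + 12.2×0.03 + 83.2×0.21 + 21.5×0.02 + 115×0.02 = 118.326 sabins.
Mean coefficient ᾱ = A/S = 0.3285.
−S·ln(1−ᾱ) = −360.2 × ln(1 − 0.3285) = 143.447.
V = 12.5 × 9.2 × 3 = 345 m³.
T = 0.161·V/[−S·ln(1−ᾱ)] = 0.161·345/143.447 = 0.39 s.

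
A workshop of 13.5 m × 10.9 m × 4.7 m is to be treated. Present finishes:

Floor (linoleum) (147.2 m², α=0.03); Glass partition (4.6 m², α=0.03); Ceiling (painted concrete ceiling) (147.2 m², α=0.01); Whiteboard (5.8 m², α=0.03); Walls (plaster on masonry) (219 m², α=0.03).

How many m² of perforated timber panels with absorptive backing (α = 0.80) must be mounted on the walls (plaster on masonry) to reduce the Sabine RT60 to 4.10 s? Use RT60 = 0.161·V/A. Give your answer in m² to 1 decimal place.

18.7

Total absorption A₁ = 147.2*0.03 + 4.6*0.03 + 147.2*0.01 + 5.8*0.03 + 219*0.03
  = 4.416 + 0.138 + 1.472 + 0.174 + 6.570 = 12.770 m² sabins.
Required A₂ = 0.161·691.605/4.10 = 27.158 sabins.
Absorption to add: 27.158 − 12.770 = 14.388 sabins.
Each m² of panel replacing the walls (plaster on masonry) adds (0.80 − 0.03) = 0.77 sabins.
Panel area = 14.388 / 0.77 = 18.7 m².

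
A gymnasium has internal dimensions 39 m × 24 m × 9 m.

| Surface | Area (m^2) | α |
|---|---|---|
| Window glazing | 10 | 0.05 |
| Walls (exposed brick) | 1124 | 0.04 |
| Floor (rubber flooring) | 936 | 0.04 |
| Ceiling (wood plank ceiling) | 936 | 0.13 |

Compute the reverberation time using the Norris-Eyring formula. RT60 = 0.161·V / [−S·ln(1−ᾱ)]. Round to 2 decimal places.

Total surface area S = 10 + 1124 + 936 + 936 = 3006.0 m^2.
Σ(Sᵢαᵢ) = 10×0.05 + 1124×0.04 + 936×0.04 + 936×0.13 = 204.580.
ᾱ = 204.580 / 3006.0 = 0.0681.
Eyring denominator: −S ln(1−ᾱ) = 212.012.
V = 39 × 24 × 9 = 8424 m³.
RT60 = 0.161 × 8424 / 212.012 = 6.40 s.

6.40 s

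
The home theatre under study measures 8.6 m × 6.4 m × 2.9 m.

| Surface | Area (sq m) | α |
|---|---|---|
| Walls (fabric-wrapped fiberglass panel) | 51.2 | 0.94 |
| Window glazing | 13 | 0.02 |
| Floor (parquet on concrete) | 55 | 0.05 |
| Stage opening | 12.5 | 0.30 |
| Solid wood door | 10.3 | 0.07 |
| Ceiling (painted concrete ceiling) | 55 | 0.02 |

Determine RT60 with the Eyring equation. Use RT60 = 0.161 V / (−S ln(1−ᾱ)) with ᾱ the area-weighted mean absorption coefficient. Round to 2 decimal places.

Total surface area S = 51.2 + 13 + 55 + 12.5 + 10.3 + 55 = 197.0 sq m.
Σ(Sᵢαᵢ) = 51.2·0.94 + 13·0.02 + 55·0.05 + 12.5·0.30 + 10.3·0.07 + 55·0.02 = 56.709.
Mean coefficient ᾱ = A/S = 0.2879.
−S·ln(1−ᾱ) = −197.0 × ln(1 − 0.2879) = 66.889.
V = 8.6 × 6.4 × 2.9 = 159.616 m³.
RT60 = 0.161 × 159.616 / 66.889 = 0.38 s.

0.38 seconds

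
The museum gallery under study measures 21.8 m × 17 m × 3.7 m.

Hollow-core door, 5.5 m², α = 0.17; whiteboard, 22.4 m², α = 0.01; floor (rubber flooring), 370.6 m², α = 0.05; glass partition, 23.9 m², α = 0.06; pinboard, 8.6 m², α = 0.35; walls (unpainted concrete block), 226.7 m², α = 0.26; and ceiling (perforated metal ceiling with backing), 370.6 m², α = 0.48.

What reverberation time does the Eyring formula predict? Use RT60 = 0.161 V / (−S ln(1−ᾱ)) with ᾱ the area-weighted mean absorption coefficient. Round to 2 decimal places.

0.73 seconds

S = Σ Sᵢ = 1028.3 m².
Absorption A = 5.5·0.17 + 22.4·0.01 + 370.6·0.05 + 23.9·0.06 + 8.6·0.35 + 226.7·0.26 + 370.6·0.48 = 260.963 sabins.
ᾱ = 260.963 / 1028.3 = 0.2538.
−S·ln(1−ᾱ) = −1028.3 × ln(1 − 0.2538) = 301.047.
V = 21.8 × 17 × 3.7 = 1371.22 m³.
T = 0.161·V/[−S·ln(1−ᾱ)] = 0.161·1371.22/301.047 = 0.73 s.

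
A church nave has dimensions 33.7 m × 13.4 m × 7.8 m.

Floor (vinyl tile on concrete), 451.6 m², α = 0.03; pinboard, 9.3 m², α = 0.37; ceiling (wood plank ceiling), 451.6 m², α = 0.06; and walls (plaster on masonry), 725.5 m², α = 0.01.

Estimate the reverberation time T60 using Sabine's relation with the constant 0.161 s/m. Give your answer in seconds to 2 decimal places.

Equivalent absorption area: A = 451.6×0.03 + 9.3×0.37 + 451.6×0.06 + 725.5×0.01 = 51.340 m².
Volume V = 33.7 × 13.4 × 7.8 = 3522.324 m³.
RT60 = 0.161 · V / A = 0.161 × 3522.324 / 51.340 = 11.05 s.

11.05 s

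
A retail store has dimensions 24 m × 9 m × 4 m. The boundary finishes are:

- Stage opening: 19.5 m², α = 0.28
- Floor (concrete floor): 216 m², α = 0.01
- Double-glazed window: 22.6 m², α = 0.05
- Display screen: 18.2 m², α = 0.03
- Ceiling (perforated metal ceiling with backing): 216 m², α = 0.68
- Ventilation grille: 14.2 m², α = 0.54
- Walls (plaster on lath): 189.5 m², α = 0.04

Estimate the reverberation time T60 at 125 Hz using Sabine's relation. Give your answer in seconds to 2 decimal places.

0.81 seconds

Total absorption A = 19.5·0.28 + 216·0.01 + 22.6·0.05 + 18.2·0.03 + 216·0.68 + 14.2·0.54 + 189.5·0.04
  = 5.460 + 2.160 + 1.130 + 0.546 + 146.880 + 7.668 + 7.580 = 171.424 m² sabins.
Volume V = 24 × 9 × 4 = 864 m³.
RT60 = 0.161 · V / A = 0.161 × 864 / 171.424 = 0.81 s.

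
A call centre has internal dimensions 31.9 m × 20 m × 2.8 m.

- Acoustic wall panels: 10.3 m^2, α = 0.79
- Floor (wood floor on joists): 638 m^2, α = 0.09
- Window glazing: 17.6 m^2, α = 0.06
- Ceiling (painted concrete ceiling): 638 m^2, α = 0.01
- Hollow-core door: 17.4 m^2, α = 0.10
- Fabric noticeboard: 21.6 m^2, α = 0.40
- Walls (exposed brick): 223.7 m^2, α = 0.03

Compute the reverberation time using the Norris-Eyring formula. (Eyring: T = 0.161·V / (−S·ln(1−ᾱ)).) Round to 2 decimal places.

S = Σ Sᵢ = 1566.6 m^2.
Absorption A = 10.3·0.79 + 638·0.09 + 17.6·0.06 + 638·0.01 + 17.4·0.10 + 21.6·0.40 + 223.7·0.03 = 90.084 sabins.
ᾱ = 90.084 / 1566.6 = 0.0575.
Eyring denominator: −S ln(1−ᾱ) = 92.773.
V = 31.9 × 20 × 2.8 = 1786.4 m³.
T = 0.161·V/[−S·ln(1−ᾱ)] = 0.161·1786.4/92.773 = 3.10 s.

3.10 s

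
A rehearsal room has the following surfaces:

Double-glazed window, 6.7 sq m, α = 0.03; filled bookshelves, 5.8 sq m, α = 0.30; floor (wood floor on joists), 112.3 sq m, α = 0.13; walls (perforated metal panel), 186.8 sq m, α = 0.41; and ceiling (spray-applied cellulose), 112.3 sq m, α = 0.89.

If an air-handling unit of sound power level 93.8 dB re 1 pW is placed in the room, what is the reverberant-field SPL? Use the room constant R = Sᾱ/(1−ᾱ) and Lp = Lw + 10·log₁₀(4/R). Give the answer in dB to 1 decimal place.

A = 193.075 sabins; S = 423.9 sq m.
ᾱ = 193.075/423.9 = 0.4555; R = Sᾱ/(1−ᾱ) = 193.075/(1−0.4555) = 354.591 sq m.
Lp = Lw + 10 log₁₀(4/R) = 93.8 -19.48 = 74.3 dB.

74.3 dB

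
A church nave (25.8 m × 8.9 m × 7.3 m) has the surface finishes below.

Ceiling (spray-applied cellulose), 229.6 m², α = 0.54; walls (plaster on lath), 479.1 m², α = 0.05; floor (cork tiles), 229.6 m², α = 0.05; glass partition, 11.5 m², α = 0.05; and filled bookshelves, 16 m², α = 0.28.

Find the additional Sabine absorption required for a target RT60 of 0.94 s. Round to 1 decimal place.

122.6 sabins

A₁ = Σ Sᵢαᵢ = 229.6·0.54 + 479.1·0.05 + 229.6·0.05 + 11.5·0.05 + 16·0.28 = 164.474 sabins.
Target A₂ = 0.161·1676.226/0.94 = 287.098 sabins (V = 1676.226 m³).
Additional absorption ΔA = 287.098 − 164.474 = 122.6 sabins.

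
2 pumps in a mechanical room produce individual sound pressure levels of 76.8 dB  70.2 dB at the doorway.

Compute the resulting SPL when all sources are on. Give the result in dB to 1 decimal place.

Converting to relative power and adding: 10^(76.8/10) + 10^(70.2/10) = 5.833e+07.
Back to dB: 10·log₁₀ Σ = 77.7 dB.

77.7 dB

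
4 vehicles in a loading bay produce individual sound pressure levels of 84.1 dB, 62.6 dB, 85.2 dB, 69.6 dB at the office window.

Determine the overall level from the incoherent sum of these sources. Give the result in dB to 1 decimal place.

Converting to relative power and adding: 10^(84.1/10) + 10^(62.6/10) + 10^(85.2/10) + 10^(69.6/10) = 5.991e+08.
L_total = 10·log₁₀(5.991e+08) = 87.8 dB.

87.8 dB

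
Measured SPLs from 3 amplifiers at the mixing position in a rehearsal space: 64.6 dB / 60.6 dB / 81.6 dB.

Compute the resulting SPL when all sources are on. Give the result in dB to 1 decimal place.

81.7 dB

Converting to relative power and adding: 10^(64.6/10) + 10^(60.6/10) + 10^(81.6/10) = 1.486e+08.
Back to dB: 10·log₁₀ Σ = 81.7 dB.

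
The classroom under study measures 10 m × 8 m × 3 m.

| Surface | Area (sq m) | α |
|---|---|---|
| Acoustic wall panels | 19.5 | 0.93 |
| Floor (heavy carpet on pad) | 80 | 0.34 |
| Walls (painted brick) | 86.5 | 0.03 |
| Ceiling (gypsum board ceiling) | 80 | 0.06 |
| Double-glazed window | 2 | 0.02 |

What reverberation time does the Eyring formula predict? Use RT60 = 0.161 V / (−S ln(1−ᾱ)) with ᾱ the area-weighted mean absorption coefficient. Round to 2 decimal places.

0.66 seconds

Total surface area S = 19.5 + 80 + 86.5 + 80 + 2 = 268.0 sq m.
Absorption A = 19.5×0.93 + 80×0.34 + 86.5×0.03 + 80×0.06 + 2×0.02 = 52.770 sabins.
Mean coefficient ᾱ = A/S = 0.1969.
−S·ln(1−ᾱ) = −268.0 × ln(1 − 0.1969) = 58.766.
V = 10 × 8 × 3 = 240 m³.
RT60 = 0.161 × 240 / 58.766 = 0.66 s.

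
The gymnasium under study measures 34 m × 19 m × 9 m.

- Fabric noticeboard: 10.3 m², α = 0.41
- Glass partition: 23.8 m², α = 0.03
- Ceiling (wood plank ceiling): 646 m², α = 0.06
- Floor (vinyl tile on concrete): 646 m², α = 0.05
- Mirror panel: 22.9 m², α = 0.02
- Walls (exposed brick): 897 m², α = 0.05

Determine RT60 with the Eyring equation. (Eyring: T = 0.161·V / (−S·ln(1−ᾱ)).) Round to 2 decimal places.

7.51 seconds

Total surface area S = 10.3 + 23.8 + 646 + 646 + 22.9 + 897 = 2246.0 m².
Absorption A = 10.3×0.41 + 23.8×0.03 + 646×0.06 + 646×0.05 + 22.9×0.02 + 897×0.05 = 121.305 sabins.
Mean coefficient ᾱ = A/S = 0.0540.
−S·ln(1−ᾱ) = −2246.0 × ln(1 − 0.0540) = 124.682.
V = 34 × 19 × 9 = 5814 m³.
T = 0.161·V/[−S·ln(1−ᾱ)] = 0.161·5814/124.682 = 7.51 s.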